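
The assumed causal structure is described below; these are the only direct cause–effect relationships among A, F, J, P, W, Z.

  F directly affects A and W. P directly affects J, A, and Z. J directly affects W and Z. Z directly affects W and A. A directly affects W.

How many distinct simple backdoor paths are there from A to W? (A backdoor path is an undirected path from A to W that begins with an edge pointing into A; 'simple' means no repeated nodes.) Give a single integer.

A backdoor path from A to W is any simple undirected path whose first edge points into A (i.e. leaves A via a parent).
Parents of A: {F, P, Z}.
Enumerating:
  P1: A <- P -> J -> Z -> W
  P2: A <- P -> J -> W
  P3: A <- P -> Z <- J -> W
  P4: A <- P -> Z -> W
  P5: A <- F -> W
  P6: A <- Z <- P -> J -> W
  P7: A <- Z <- J -> W
  P8: A <- Z -> W
That exhausts the simple backdoor paths. Count: 8.

8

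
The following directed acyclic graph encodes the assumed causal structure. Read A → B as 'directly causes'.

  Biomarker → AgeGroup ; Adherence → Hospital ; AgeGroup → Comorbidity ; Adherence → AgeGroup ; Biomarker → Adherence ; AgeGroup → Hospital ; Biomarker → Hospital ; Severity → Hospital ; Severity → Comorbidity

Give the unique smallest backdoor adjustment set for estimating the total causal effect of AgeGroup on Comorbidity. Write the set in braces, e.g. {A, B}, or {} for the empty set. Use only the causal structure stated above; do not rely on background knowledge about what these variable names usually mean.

{}

Variables eligible for adjustment (non-descendants of AgeGroup, excluding AgeGroup and Comorbidity): {Adherence, Biomarker, Severity}.
Backdoor paths from AgeGroup to Comorbidity:
  P1: AgeGroup <- Biomarker -> Adherence -> Hospital <- Severity -> Comorbidity
  P2: AgeGroup <- Biomarker -> Hospital <- Severity -> Comorbidity
  P3: AgeGroup <- Adherence <- Biomarker -> Hospital <- Severity -> Comorbidity
  P4: AgeGroup <- Adherence -> Hospital <- Severity -> Comorbidity
Each backdoor path contains an unconditioned collider, so every path is already blocked with the empty conditioning set:
  P1: blocked at collider Hospital (neither it nor any descendant is in the conditioning set).
  P2: blocked at collider Hospital (neither it nor any descendant is in the conditioning set).
  P3: blocked at collider Hospital (neither it nor any descendant is in the conditioning set).
  P4: blocked at collider Hospital (neither it nor any descendant is in the conditioning set).
The empty set is therefore the unique smallest valid set.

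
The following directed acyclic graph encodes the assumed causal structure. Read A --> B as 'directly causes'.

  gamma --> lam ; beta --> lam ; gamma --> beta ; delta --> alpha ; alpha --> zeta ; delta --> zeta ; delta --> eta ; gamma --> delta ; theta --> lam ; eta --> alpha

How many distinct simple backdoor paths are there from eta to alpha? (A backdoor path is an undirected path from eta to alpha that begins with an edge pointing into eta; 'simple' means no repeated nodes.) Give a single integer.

A backdoor path from eta to alpha is any simple undirected path whose first edge points into eta (i.e. leaves eta via a parent).
Parents of eta: {delta}.
Enumerating:
  P1: eta <- delta -> alpha
  P2: eta <- delta -> zeta <- alpha
That exhausts the simple backdoor paths. Count: 2.

2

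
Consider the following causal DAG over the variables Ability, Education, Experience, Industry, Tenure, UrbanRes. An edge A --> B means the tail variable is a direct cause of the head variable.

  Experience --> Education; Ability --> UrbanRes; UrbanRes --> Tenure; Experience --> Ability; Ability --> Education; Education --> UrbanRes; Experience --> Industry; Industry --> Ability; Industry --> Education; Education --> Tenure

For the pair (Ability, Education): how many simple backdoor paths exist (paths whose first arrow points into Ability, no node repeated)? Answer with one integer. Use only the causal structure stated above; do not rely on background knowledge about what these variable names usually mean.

A backdoor path from Ability to Education is any simple undirected path whose first edge points into Ability (i.e. leaves Ability via a parent).
Parents of Ability: {Experience, Industry}.
Enumerating:
  P1: Ability <- Experience -> Industry -> Education
  P2: Ability <- Experience -> Education
  P3: Ability <- Industry <- Experience -> Education
  P4: Ability <- Industry -> Education
That exhausts the simple backdoor paths. Count: 4.

4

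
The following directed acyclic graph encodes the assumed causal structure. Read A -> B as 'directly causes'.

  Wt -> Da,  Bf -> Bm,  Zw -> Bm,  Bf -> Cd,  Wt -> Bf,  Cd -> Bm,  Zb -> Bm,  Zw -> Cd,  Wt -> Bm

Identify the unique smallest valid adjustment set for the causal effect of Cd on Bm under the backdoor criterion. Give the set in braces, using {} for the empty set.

Variables eligible for adjustment (non-descendants of Cd, excluding Cd and Bm): {Bf, Da, Wt, Zb, Zw}.
Backdoor paths from Cd to Bm:
  P1: Cd <- Zw -> Bm
  P2: Cd <- Bf <- Wt -> Bm
  P3: Cd <- Bf -> Bm
The empty set is not sufficient: P1 (Cd <- Zw -> Bm) has no collider blocking it and no conditioned non-collider, so it is open.
Try {Bf, Zw}:
  P1: blocked at fork node Zw ∈ conditioning set.
  P2: blocked at chain node Bf ∈ conditioning set.
  P3: blocked at fork node Bf ∈ conditioning set.
{Bf, Zw} contains no descendant of Cd and blocks every backdoor path.
Every element of {Bf, Zw} is needed (dropping Bf leaves P2 open; dropping Zw leaves P1 open), so no proper subset is valid.
Among all size-2 subsets of the eligible variables, only {Bf, Zw} blocks every backdoor path, so it is the unique smallest valid adjustment set.

{Bf, Zw}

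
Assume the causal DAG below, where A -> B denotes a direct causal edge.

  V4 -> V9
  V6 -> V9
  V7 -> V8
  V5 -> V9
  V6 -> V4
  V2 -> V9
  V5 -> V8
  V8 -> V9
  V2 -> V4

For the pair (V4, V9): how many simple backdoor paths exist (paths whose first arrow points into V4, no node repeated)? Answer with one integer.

2

A backdoor path from V4 to V9 is any simple undirected path whose first edge points into V4 (i.e. leaves V4 via a parent).
Parents of V4: {V2, V6}.
Enumerating:
  P1: V4 <- V2 -> V9
  P2: V4 <- V6 -> V9
That exhausts the simple backdoor paths. Count: 2.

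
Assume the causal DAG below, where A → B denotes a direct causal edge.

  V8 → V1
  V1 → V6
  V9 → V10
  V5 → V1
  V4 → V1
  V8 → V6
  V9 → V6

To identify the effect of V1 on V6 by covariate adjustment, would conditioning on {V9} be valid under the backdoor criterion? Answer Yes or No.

Backdoor paths from V1 to V6 (paths whose first edge points into V1):
  P1: V1 <- V8 -> V6
Condition 1 (no descendant of V1 in the set): holds — descendants of V1 are {V6}; none are in {V9}.
Condition 2 (every backdoor path blocked by {V9}):
  P1: open — no interior node is in the conditioning set.
{V9} does not satisfy the backdoor criterion.

No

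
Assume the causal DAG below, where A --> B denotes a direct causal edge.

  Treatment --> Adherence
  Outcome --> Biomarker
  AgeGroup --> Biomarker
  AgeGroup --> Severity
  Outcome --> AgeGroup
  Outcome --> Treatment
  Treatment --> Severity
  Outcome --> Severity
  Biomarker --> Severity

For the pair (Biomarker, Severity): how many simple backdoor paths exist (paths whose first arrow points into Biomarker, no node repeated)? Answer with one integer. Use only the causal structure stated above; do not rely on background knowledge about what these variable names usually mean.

6

A backdoor path from Biomarker to Severity is any simple undirected path whose first edge points into Biomarker (i.e. leaves Biomarker via a parent).
Parents of Biomarker: {AgeGroup, Outcome}.
Enumerating:
  P1: Biomarker <- Outcome -> Treatment -> Severity
  P2: Biomarker <- Outcome -> AgeGroup -> Severity
  P3: Biomarker <- Outcome -> Severity
  P4: Biomarker <- AgeGroup <- Outcome -> Treatment -> Severity
  P5: Biomarker <- AgeGroup <- Outcome -> Severity
  P6: Biomarker <- AgeGroup -> Severity
That exhausts the simple backdoor paths. Count: 6.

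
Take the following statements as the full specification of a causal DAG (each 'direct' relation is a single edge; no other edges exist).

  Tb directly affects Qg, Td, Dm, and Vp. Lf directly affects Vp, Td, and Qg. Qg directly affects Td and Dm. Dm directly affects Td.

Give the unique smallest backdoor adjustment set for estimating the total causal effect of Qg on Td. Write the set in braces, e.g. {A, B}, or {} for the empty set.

{Lf, Tb}

Variables eligible for adjustment (non-descendants of Qg, excluding Qg and Td): {Lf, Tb, Vp}.
Backdoor paths from Qg to Td:
  P1: Qg <- Tb -> Vp <- Lf -> Td
  P2: Qg <- Tb -> Dm -> Td
  P3: Qg <- Tb -> Td
  P4: Qg <- Lf -> Vp <- Tb -> Dm -> Td
  P5: Qg <- Lf -> Vp <- Tb -> Td
  P6: Qg <- Lf -> Td
The empty set is not sufficient: P2 (Qg <- Tb -> Dm -> Td) has no collider blocking it and no conditioned non-collider, so it is open.
Try {Lf, Tb}:
  P1: blocked at fork node Tb ∈ conditioning set.
  P2: blocked at fork node Tb ∈ conditioning set.
  P3: blocked at fork node Tb ∈ conditioning set.
  P4: blocked at fork node Lf ∈ conditioning set.
  P5: blocked at fork node Lf ∈ conditioning set.
  P6: blocked at fork node Lf ∈ conditioning set.
{Lf, Tb} contains no descendant of Qg and blocks every backdoor path.
Every element of {Lf, Tb} is needed (dropping Lf leaves P6 open; dropping Tb leaves P2 open), so no proper subset is valid.
Among all size-2 subsets of the eligible variables, only {Lf, Tb} blocks every backdoor path, so it is the unique smallest valid adjustment set.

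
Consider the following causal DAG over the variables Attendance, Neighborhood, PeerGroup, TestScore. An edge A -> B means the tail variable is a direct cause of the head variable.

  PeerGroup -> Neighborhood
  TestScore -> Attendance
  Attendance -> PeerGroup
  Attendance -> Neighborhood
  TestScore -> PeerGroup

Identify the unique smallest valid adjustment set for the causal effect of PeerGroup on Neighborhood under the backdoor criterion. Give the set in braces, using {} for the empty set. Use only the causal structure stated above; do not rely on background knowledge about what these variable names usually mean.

Variables eligible for adjustment (non-descendants of PeerGroup, excluding PeerGroup and Neighborhood): {Attendance, TestScore}.
Backdoor paths from PeerGroup to Neighborhood:
  P1: PeerGroup <- TestScore -> Attendance -> Neighborhood
  P2: PeerGroup <- Attendance -> Neighborhood
The empty set is not sufficient: P1 (PeerGroup <- TestScore -> Attendance -> Neighborhood) has no collider blocking it and no conditioned non-collider, so it is open.
Try {Attendance}:
  P1: blocked at chain node Attendance ∈ conditioning set.
  P2: blocked at fork node Attendance ∈ conditioning set.
{Attendance} contains no descendant of PeerGroup and blocks every backdoor path.
No other singleton works — e.g. {TestScore} leaves P2 open — so {Attendance} is the unique smallest valid adjustment set.

{Attendance}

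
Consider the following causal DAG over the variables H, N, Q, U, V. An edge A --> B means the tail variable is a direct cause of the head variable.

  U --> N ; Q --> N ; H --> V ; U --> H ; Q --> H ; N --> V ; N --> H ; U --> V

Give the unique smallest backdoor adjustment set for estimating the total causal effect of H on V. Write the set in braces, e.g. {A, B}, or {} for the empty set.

Variables eligible for adjustment (non-descendants of H, excluding H and V): {N, Q, U}.
Backdoor paths from H to V:
  P1: H <- U -> N -> V
  P2: H <- U -> V
  P3: H <- Q -> N <- U -> V
  P4: H <- Q -> N -> V
  P5: H <- N <- U -> V
  P6: H <- N -> V
The empty set is not sufficient: P1 (H <- U -> N -> V) has no collider blocking it and no conditioned non-collider, so it is open.
Try {N, U}:
  P1: blocked at fork node U ∈ conditioning set.
  P2: blocked at fork node U ∈ conditioning set.
  P3: blocked at fork node U ∈ conditioning set.
  P4: blocked at chain node N ∈ conditioning set.
  P5: blocked at chain node N ∈ conditioning set.
  P6: blocked at fork node N ∈ conditioning set.
{N, U} contains no descendant of H and blocks every backdoor path.
Every element of {N, U} is needed (dropping N leaves P4 open; dropping U leaves P2 open), so no proper subset is valid.
Among all size-2 subsets of the eligible variables, only {N, U} blocks every backdoor path, so it is the unique smallest valid adjustment set.

{N, U}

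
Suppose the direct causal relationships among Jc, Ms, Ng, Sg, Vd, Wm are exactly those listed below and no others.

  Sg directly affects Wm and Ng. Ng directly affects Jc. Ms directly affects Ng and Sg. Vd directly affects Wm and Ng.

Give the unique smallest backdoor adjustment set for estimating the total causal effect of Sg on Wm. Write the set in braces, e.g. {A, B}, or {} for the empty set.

{}

Variables eligible for adjustment (non-descendants of Sg, excluding Sg and Wm): {Ms, Vd}.
Backdoor paths from Sg to Wm:
  P1: Sg <- Ms -> Ng <- Vd -> Wm
Each backdoor path contains an unconditioned collider, so every path is already blocked with the empty conditioning set:
  P1: blocked at collider Ng (neither it nor any descendant is in the conditioning set).
The empty set is therefore the unique smallest valid set.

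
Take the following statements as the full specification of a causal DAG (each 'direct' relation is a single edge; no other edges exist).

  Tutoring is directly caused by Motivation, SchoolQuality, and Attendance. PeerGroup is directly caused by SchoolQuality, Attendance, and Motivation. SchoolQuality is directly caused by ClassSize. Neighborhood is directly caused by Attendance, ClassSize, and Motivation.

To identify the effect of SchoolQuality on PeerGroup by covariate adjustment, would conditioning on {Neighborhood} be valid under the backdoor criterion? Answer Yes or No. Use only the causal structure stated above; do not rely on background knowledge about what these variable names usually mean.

No

Backdoor paths from SchoolQuality to PeerGroup (paths whose first edge points into SchoolQuality):
  P1: SchoolQuality <- ClassSize -> Neighborhood <- Attendance -> PeerGroup
  P2: SchoolQuality <- ClassSize -> Neighborhood <- Attendance -> Tutoring <- Motivation -> PeerGroup
  P3: SchoolQuality <- ClassSize -> Neighborhood <- Motivation -> PeerGroup
  P4: SchoolQuality <- ClassSize -> Neighborhood <- Motivation -> Tutoring <- Attendance -> PeerGroup
Condition 1 (no descendant of SchoolQuality in the set): holds — descendants of SchoolQuality are {PeerGroup, Tutoring}; none are in {Neighborhood}.
Condition 2 (every backdoor path blocked by {Neighborhood}):
  P1: open — collider(s) Neighborhood are conditioned on (or have a conditioned descendant) and no non-collider on the path is in the set.
  P2: blocked at collider Tutoring (neither it nor any descendant is in the conditioning set).
  P3: open — collider(s) Neighborhood are conditioned on (or have a conditioned descendant) and no non-collider on the path is in the set.
  P4: blocked at collider Tutoring (neither it nor any descendant is in the conditioning set).
{Neighborhood} does not satisfy the backdoor criterion.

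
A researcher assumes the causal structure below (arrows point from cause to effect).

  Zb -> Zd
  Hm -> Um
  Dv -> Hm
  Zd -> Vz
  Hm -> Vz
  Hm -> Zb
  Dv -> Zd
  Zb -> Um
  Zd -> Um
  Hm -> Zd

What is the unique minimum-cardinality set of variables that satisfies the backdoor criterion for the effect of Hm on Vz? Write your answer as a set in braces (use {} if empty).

Variables eligible for adjustment (non-descendants of Hm, excluding Hm and Vz): {Dv}.
Backdoor paths from Hm to Vz:
  P1: Hm <- Dv -> Zd -> Vz
The empty set is not sufficient: P1 (Hm <- Dv -> Zd -> Vz) has no collider blocking it and no conditioned non-collider, so it is open.
Try {Dv}:
  P1: blocked at fork node Dv ∈ conditioning set.
{Dv} contains no descendant of Hm and blocks every backdoor path.
{Dv} is the unique smallest valid adjustment set.

{Dv}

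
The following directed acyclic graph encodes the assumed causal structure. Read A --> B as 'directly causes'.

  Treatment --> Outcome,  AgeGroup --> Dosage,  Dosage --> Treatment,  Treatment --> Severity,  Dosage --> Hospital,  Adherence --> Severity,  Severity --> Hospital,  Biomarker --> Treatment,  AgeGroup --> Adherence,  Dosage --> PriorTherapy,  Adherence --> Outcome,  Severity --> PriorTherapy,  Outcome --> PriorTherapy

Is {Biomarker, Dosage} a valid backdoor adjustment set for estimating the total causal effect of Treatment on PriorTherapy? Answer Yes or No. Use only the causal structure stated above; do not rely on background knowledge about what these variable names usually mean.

Yes

Backdoor paths from Treatment to PriorTherapy (paths whose first edge points into Treatment):
  P1: Treatment <- Dosage <- AgeGroup -> Adherence -> Outcome -> PriorTherapy
  P2: Treatment <- Dosage <- AgeGroup -> Adherence -> Severity -> PriorTherapy
  P3: Treatment <- Dosage -> PriorTherapy
  P4: Treatment <- Dosage -> Hospital <- Severity <- Adherence -> Outcome -> PriorTherapy
  P5: Treatment <- Dosage -> Hospital <- Severity -> PriorTherapy
Condition 1 (no descendant of Treatment in the set): holds — descendants of Treatment are {Hospital, Outcome, PriorTherapy, Severity}; none are in {Biomarker, Dosage}.
Condition 2 (every backdoor path blocked by {Biomarker, Dosage}):
  P1: blocked at chain node Dosage ∈ conditioning set.
  P2: blocked at chain node Dosage ∈ conditioning set.
  P3: blocked at fork node Dosage ∈ conditioning set.
  P4: blocked at fork node Dosage ∈ conditioning set.
  P5: blocked at fork node Dosage ∈ conditioning set.
{Biomarker, Dosage} satisfies the backdoor criterion.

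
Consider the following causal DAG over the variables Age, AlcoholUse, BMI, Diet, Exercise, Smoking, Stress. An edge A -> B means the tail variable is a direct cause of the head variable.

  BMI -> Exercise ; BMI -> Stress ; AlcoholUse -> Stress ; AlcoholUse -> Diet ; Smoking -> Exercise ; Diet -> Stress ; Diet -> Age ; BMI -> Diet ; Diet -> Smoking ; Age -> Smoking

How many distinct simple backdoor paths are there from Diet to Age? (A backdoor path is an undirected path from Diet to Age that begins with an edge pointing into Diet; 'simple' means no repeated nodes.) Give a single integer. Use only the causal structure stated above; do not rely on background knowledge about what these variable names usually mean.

2

A backdoor path from Diet to Age is any simple undirected path whose first edge points into Diet (i.e. leaves Diet via a parent).
Parents of Diet: {AlcoholUse, BMI}.
Enumerating:
  P1: Diet <- BMI -> Exercise <- Smoking <- Age
  P2: Diet <- AlcoholUse -> Stress <- BMI -> Exercise <- Smoking <- Age
That exhausts the simple backdoor paths. Count: 2.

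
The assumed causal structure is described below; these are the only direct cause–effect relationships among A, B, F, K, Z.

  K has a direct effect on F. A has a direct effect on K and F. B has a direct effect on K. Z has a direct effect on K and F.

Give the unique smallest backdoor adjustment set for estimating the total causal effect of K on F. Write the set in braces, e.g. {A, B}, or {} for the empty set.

Variables eligible for adjustment (non-descendants of K, excluding K and F): {A, B, Z}.
Backdoor paths from K to F:
  P1: K <- Z -> F
  P2: K <- A -> F
The empty set is not sufficient: P1 (K <- Z -> F) has no collider blocking it and no conditioned non-collider, so it is open.
Try {A, Z}:
  P1: blocked at fork node Z ∈ conditioning set.
  P2: blocked at fork node A ∈ conditioning set.
{A, Z} contains no descendant of K and blocks every backdoor path.
Every element of {A, Z} is needed (dropping A leaves P2 open; dropping Z leaves P1 open), so no proper subset is valid.
Among all size-2 subsets of the eligible variables, only {A, Z} blocks every backdoor path, so it is the unique smallest valid adjustment set.

{A, Z}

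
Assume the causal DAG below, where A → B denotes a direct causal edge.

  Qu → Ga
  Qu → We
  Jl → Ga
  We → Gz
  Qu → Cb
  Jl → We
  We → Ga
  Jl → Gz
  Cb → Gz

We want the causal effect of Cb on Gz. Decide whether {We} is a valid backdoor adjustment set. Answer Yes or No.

Backdoor paths from Cb to Gz (paths whose first edge points into Cb):
  P1: Cb <- Qu -> We <- Jl -> Gz
  P2: Cb <- Qu -> We -> Gz
  P3: Cb <- Qu -> We -> Ga <- Jl -> Gz
  P4: Cb <- Qu -> Ga <- Jl -> We -> Gz
  P5: Cb <- Qu -> Ga <- Jl -> Gz
  P6: Cb <- Qu -> Ga <- We <- Jl -> Gz
  P7: Cb <- Qu -> Ga <- We -> Gz
Condition 1 (no descendant of Cb in the set): holds — descendants of Cb are {Gz}; none are in {We}.
Condition 2 (every backdoor path blocked by {We}):
  P1: open — collider(s) We are conditioned on (or have a conditioned descendant) and no non-collider on the path is in the set.
  P2: blocked at chain node We ∈ conditioning set.
  P3: blocked at chain node We ∈ conditioning set.
  P4: blocked at collider Ga (neither it nor any descendant is in the conditioning set).
  P5: blocked at collider Ga (neither it nor any descendant is in the conditioning set).
  P6: blocked at collider Ga (neither it nor any descendant is in the conditioning set).
  P7: blocked at collider Ga (neither it nor any descendant is in the conditioning set).
{We} does not satisfy the backdoor criterion.

No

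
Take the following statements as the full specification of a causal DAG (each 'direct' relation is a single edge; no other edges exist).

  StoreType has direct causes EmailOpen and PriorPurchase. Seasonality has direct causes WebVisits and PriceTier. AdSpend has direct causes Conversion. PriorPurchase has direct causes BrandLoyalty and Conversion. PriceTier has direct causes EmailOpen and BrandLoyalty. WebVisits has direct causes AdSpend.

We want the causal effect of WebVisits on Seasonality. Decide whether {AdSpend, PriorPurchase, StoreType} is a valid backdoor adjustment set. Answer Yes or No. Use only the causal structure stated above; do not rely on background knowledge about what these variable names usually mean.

Yes

Backdoor paths from WebVisits to Seasonality (paths whose first edge points into WebVisits):
  P1: WebVisits <- AdSpend <- Conversion -> PriorPurchase <- BrandLoyalty -> PriceTier -> Seasonality
  P2: WebVisits <- AdSpend <- Conversion -> PriorPurchase -> StoreType <- EmailOpen -> PriceTier -> Seasonality
Condition 1 (no descendant of WebVisits in the set): holds — descendants of WebVisits are {Seasonality}; none are in {AdSpend, PriorPurchase, StoreType}.
Condition 2 (every backdoor path blocked by {AdSpend, PriorPurchase, StoreType}):
  P1: blocked at chain node AdSpend ∈ conditioning set.
  P2: blocked at chain node AdSpend ∈ conditioning set.
{AdSpend, PriorPurchase, StoreType} satisfies the backdoor criterion.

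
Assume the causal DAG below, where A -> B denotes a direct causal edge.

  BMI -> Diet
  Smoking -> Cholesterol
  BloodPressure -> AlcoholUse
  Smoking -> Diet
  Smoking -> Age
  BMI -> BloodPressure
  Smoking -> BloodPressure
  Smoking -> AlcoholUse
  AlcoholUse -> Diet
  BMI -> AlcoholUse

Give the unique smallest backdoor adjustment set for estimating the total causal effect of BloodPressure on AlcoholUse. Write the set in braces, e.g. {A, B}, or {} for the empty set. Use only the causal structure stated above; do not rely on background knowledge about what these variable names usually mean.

Variables eligible for adjustment (non-descendants of BloodPressure, excluding BloodPressure and AlcoholUse): {Age, BMI, Cholesterol, Smoking}.
Backdoor paths from BloodPressure to AlcoholUse:
  P1: BloodPressure <- Smoking -> AlcoholUse
  P2: BloodPressure <- Smoking -> Diet <- BMI -> AlcoholUse
  P3: BloodPressure <- Smoking -> Diet <- AlcoholUse
  P4: BloodPressure <- BMI -> AlcoholUse
  P5: BloodPressure <- BMI -> Diet <- Smoking -> AlcoholUse
  P6: BloodPressure <- BMI -> Diet <- AlcoholUse
The empty set is not sufficient: P1 (BloodPressure <- Smoking -> AlcoholUse) has no collider blocking it and no conditioned non-collider, so it is open.
Try {BMI, Smoking}:
  P1: blocked at fork node Smoking ∈ conditioning set.
  P2: blocked at fork node Smoking ∈ conditioning set.
  P3: blocked at fork node Smoking ∈ conditioning set.
  P4: blocked at fork node BMI ∈ conditioning set.
  P5: blocked at fork node BMI ∈ conditioning set.
  P6: blocked at fork node BMI ∈ conditioning set.
{BMI, Smoking} contains no descendant of BloodPressure and blocks every backdoor path.
Every element of {BMI, Smoking} is needed (dropping BMI leaves P4 open; dropping Smoking leaves P1 open), so no proper subset is valid.
Among all size-2 subsets of the eligible variables, only {BMI, Smoking} blocks every backdoor path, so it is the unique smallest valid adjustment set.

{BMI, Smoking}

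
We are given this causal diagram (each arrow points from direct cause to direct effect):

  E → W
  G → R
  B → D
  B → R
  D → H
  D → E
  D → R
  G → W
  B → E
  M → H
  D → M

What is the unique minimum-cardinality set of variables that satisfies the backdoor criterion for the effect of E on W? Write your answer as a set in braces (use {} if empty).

{}

Variables eligible for adjustment (non-descendants of E, excluding E and W): {B, D, G, H, M, R}.
Backdoor paths from E to W:
  P1: E <- B -> D -> R <- G -> W
  P2: E <- B -> R <- G -> W
  P3: E <- D <- B -> R <- G -> W
  P4: E <- D -> R <- G -> W
Each backdoor path contains an unconditioned collider, so every path is already blocked with the empty conditioning set:
  P1: blocked at collider R (neither it nor any descendant is in the conditioning set).
  P2: blocked at collider R (neither it nor any descendant is in the conditioning set).
  P3: blocked at collider R (neither it nor any descendant is in the conditioning set).
  P4: blocked at collider R (neither it nor any descendant is in the conditioning set).
The empty set is therefore the unique smallest valid set.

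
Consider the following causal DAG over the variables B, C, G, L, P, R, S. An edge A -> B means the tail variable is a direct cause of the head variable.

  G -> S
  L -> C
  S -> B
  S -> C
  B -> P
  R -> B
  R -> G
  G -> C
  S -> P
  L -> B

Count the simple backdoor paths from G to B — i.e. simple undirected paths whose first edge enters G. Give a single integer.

1

A backdoor path from G to B is any simple undirected path whose first edge points into G (i.e. leaves G via a parent).
Parents of G: {R}.
Enumerating:
  P1: G <- R -> B
That exhausts the simple backdoor paths. Count: 1.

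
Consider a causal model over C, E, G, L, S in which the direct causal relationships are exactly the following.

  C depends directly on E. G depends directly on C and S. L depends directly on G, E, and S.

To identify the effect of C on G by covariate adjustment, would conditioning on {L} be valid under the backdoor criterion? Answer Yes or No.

Backdoor paths from C to G (paths whose first edge points into C):
  P1: C <- E -> L <- S -> G
  P2: C <- E -> L <- G
Condition 1 (no descendant of C in the set): FAILS — L is a descendant of C.
Condition 2 (every backdoor path blocked by {L}):
  P1: open — collider(s) L are conditioned on (or have a conditioned descendant) and no non-collider on the path is in the set.
  P2: open — collider(s) L are conditioned on (or have a conditioned descendant) and no non-collider on the path is in the set.
{L} does not satisfy the backdoor criterion.

No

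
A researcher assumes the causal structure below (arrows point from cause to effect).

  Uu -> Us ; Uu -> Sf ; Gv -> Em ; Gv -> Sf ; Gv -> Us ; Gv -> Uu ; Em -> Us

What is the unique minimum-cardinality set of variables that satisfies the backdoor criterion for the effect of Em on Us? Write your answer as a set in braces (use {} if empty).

{Gv}

Variables eligible for adjustment (non-descendants of Em, excluding Em and Us): {Gv, Sf, Uu}.
Backdoor paths from Em to Us:
  P1: Em <- Gv -> Uu -> Us
  P2: Em <- Gv -> Us
  P3: Em <- Gv -> Sf <- Uu -> Us
The empty set is not sufficient: P1 (Em <- Gv -> Uu -> Us) has no collider blocking it and no conditioned non-collider, so it is open.
Try {Gv}:
  P1: blocked at fork node Gv ∈ conditioning set.
  P2: blocked at fork node Gv ∈ conditioning set.
  P3: blocked at fork node Gv ∈ conditioning set.
{Gv} contains no descendant of Em and blocks every backdoor path.
No other singleton works — e.g. {Uu} leaves P2 open — so {Gv} is the unique smallest valid adjustment set.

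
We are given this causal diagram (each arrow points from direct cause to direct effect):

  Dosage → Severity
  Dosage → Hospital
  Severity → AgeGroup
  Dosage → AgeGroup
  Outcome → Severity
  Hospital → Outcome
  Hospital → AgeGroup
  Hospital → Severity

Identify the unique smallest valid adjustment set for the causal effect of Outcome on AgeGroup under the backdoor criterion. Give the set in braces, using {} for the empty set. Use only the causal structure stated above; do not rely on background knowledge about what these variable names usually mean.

{Hospital}

Variables eligible for adjustment (non-descendants of Outcome, excluding Outcome and AgeGroup): {Dosage, Hospital}.
Backdoor paths from Outcome to AgeGroup:
  P1: Outcome <- Hospital <- Dosage -> Severity -> AgeGroup
  P2: Outcome <- Hospital <- Dosage -> AgeGroup
  P3: Outcome <- Hospital -> Severity <- Dosage -> AgeGroup
  P4: Outcome <- Hospital -> Severity -> AgeGroup
  P5: Outcome <- Hospital -> AgeGroup
The empty set is not sufficient: P1 (Outcome <- Hospital <- Dosage -> Severity -> AgeGroup) has no collider blocking it and no conditioned non-collider, so it is open.
Try {Hospital}:
  P1: blocked at chain node Hospital ∈ conditioning set.
  P2: blocked at chain node Hospital ∈ conditioning set.
  P3: blocked at fork node Hospital ∈ conditioning set.
  P4: blocked at fork node Hospital ∈ conditioning set.
  P5: blocked at fork node Hospital ∈ conditioning set.
{Hospital} contains no descendant of Outcome and blocks every backdoor path.
No other singleton works — e.g. {Dosage} leaves P4 open — so {Hospital} is the unique smallest valid adjustment set.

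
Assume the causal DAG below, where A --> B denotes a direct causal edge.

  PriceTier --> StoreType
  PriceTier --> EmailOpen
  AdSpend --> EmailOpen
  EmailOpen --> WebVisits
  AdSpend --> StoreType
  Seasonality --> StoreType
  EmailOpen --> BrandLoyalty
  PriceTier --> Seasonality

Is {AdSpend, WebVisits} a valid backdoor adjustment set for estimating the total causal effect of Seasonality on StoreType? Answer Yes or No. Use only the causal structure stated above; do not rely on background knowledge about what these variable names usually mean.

No

Backdoor paths from Seasonality to StoreType (paths whose first edge points into Seasonality):
  P1: Seasonality <- PriceTier -> EmailOpen <- AdSpend -> StoreType
  P2: Seasonality <- PriceTier -> StoreType
Condition 1 (no descendant of Seasonality in the set): holds — descendants of Seasonality are {StoreType}; none are in {AdSpend, WebVisits}.
Condition 2 (every backdoor path blocked by {AdSpend, WebVisits}):
  P1: blocked at fork node AdSpend ∈ conditioning set.
  P2: open — no interior node is in the conditioning set.
{AdSpend, WebVisits} does not satisfy the backdoor criterion.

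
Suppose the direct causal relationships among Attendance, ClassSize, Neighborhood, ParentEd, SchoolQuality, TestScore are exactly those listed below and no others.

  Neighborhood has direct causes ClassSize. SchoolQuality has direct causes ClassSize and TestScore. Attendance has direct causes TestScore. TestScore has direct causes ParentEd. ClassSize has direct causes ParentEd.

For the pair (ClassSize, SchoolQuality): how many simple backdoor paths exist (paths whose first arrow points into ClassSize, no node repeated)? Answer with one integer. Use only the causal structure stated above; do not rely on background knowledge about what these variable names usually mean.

1

A backdoor path from ClassSize to SchoolQuality is any simple undirected path whose first edge points into ClassSize (i.e. leaves ClassSize via a parent).
Parents of ClassSize: {ParentEd}.
Enumerating:
  P1: ClassSize <- ParentEd -> TestScore -> SchoolQuality
That exhausts the simple backdoor paths. Count: 1.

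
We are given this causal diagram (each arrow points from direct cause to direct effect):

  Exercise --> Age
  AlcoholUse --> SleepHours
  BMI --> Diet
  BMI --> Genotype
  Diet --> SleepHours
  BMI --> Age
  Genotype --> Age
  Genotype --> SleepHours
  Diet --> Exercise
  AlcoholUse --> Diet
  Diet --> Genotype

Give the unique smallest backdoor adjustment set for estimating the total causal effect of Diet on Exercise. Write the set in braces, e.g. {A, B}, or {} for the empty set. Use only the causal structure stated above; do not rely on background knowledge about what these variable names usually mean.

Variables eligible for adjustment (non-descendants of Diet, excluding Diet and Exercise): {AlcoholUse, BMI}.
Backdoor paths from Diet to Exercise:
  P1: Diet <- AlcoholUse -> SleepHours <- Genotype <- BMI -> Age <- Exercise
  P2: Diet <- AlcoholUse -> SleepHours <- Genotype -> Age <- Exercise
  P3: Diet <- BMI -> Genotype -> Age <- Exercise
  P4: Diet <- BMI -> Age <- Exercise
Each backdoor path contains an unconditioned collider, so every path is already blocked with the empty conditioning set:
  P1: blocked at collider SleepHours (neither it nor any descendant is in the conditioning set).
  P2: blocked at collider SleepHours (neither it nor any descendant is in the conditioning set).
  P3: blocked at collider Age (neither it nor any descendant is in the conditioning set).
  P4: blocked at collider Age (neither it nor any descendant is in the conditioning set).
The empty set is therefore the unique smallest valid set.

{}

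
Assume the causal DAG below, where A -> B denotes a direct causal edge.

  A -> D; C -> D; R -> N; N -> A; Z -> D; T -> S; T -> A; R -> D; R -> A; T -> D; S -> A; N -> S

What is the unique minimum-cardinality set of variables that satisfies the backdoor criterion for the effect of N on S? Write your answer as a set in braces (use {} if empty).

{}

Variables eligible for adjustment (non-descendants of N, excluding N and S): {C, R, T, Z}.
Backdoor paths from N to S:
  P1: N <- R -> A <- T -> S
  P2: N <- R -> A <- S
  P3: N <- R -> A -> D <- T -> S
  P4: N <- R -> D <- T -> S
  P5: N <- R -> D <- T -> A <- S
  P6: N <- R -> D <- A <- T -> S
  P7: N <- R -> D <- A <- S
Each backdoor path contains an unconditioned collider, so every path is already blocked with the empty conditioning set:
  P1: blocked at collider A (neither it nor any descendant is in the conditioning set).
  P2: blocked at collider A (neither it nor any descendant is in the conditioning set).
  P3: blocked at collider D (neither it nor any descendant is in the conditioning set).
  P4: blocked at collider D (neither it nor any descendant is in the conditioning set).
  P5: blocked at collider D (neither it nor any descendant is in the conditioning set).
  P6: blocked at collider D (neither it nor any descendant is in the conditioning set).
  P7: blocked at collider D (neither it nor any descendant is in the conditioning set).
The empty set is therefore the unique smallest valid set.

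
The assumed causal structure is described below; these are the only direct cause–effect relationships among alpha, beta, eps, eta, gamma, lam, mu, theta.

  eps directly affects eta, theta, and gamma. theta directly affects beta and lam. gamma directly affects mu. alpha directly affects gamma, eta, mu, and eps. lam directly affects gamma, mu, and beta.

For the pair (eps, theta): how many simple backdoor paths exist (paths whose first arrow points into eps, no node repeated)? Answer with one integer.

8

A backdoor path from eps to theta is any simple undirected path whose first edge points into eps (i.e. leaves eps via a parent).
Parents of eps: {alpha}.
Enumerating:
  P1: eps <- alpha -> gamma <- lam <- theta
  P2: eps <- alpha -> gamma <- lam -> beta <- theta
  P3: eps <- alpha -> gamma -> mu <- lam <- theta
  P4: eps <- alpha -> gamma -> mu <- lam -> beta <- theta
  P5: eps <- alpha -> mu <- lam <- theta
  P6: eps <- alpha -> mu <- lam -> beta <- theta
  P7: eps <- alpha -> mu <- gamma <- lam <- theta
  P8: eps <- alpha -> mu <- gamma <- lam -> beta <- theta
That exhausts the simple backdoor paths. Count: 8.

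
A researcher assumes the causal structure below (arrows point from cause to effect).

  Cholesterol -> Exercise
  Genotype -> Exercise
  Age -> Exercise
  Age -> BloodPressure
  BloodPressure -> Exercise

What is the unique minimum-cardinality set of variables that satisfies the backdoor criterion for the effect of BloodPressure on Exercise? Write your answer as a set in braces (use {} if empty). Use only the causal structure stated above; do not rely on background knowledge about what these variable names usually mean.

{Age}

Variables eligible for adjustment (non-descendants of BloodPressure, excluding BloodPressure and Exercise): {Age, Cholesterol, Genotype}.
Backdoor paths from BloodPressure to Exercise:
  P1: BloodPressure <- Age -> Exercise
The empty set is not sufficient: P1 (BloodPressure <- Age -> Exercise) has no collider blocking it and no conditioned non-collider, so it is open.
Try {Age}:
  P1: blocked at fork node Age ∈ conditioning set.
{Age} contains no descendant of BloodPressure and blocks every backdoor path.
No other singleton works — e.g. {Cholesterol} leaves P1 open — so {Age} is the unique smallest valid adjustment set.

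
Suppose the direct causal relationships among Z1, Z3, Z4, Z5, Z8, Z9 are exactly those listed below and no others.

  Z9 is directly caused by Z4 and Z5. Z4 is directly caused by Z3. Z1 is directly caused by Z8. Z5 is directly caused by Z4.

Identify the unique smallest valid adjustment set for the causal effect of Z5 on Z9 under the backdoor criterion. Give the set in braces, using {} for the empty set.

Variables eligible for adjustment (non-descendants of Z5, excluding Z5 and Z9): {Z1, Z3, Z4, Z8}.
Backdoor paths from Z5 to Z9:
  P1: Z5 <- Z4 -> Z9
The empty set is not sufficient: P1 (Z5 <- Z4 -> Z9) has no collider blocking it and no conditioned non-collider, so it is open.
Try {Z4}:
  P1: blocked at fork node Z4 ∈ conditioning set.
{Z4} contains no descendant of Z5 and blocks every backdoor path.
No other singleton works — e.g. {Z3} leaves P1 open — so {Z4} is the unique smallest valid adjustment set.

{Z4}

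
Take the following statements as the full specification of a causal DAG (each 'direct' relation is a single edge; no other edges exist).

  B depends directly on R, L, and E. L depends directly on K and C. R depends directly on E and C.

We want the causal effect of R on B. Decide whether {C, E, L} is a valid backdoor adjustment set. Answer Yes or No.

Yes

Backdoor paths from R to B (paths whose first edge points into R):
  P1: R <- C -> L -> B
  P2: R <- E -> B
Condition 1 (no descendant of R in the set): holds — descendants of R are {B}; none are in {C, E, L}.
Condition 2 (every backdoor path blocked by {C, E, L}):
  P1: blocked at fork node C ∈ conditioning set.
  P2: blocked at fork node E ∈ conditioning set.
{C, E, L} satisfies the backdoor criterion.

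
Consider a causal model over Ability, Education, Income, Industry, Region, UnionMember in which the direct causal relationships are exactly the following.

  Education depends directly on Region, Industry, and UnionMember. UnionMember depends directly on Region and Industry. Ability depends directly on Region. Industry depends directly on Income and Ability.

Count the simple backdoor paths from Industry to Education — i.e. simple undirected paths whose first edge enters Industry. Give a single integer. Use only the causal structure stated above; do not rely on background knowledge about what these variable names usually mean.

A backdoor path from Industry to Education is any simple undirected path whose first edge points into Industry (i.e. leaves Industry via a parent).
Parents of Industry: {Ability, Income}.
Enumerating:
  P1: Industry <- Ability <- Region -> UnionMember -> Education
  P2: Industry <- Ability <- Region -> Education
That exhausts the simple backdoor paths. Count: 2.

2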